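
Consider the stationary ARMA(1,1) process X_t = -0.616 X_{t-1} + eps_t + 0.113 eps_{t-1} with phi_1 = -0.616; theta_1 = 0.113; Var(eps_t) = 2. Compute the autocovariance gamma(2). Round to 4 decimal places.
\gamma(2) = 0.9291

Multiply the model equation by X_{t-k} and take expectations. With theta_0 = psi_0 = 1 and psi_j the MA(infinity) weights, this gives
  gamma(k) - sum_i phi_i gamma(k-i) = c_k,
  c_k = sigma^2 * sum_{j=k..q} theta_j psi_{j-k}   (c_k = 0 for k > q),
using gamma(-m) = gamma(m).
psi-weights needed (psi_j = theta_j + sum_i phi_i psi_{j-i}):
  psi_1 = theta_1 + phi_1 = 0.113 + (-0.616) = -0.503
Right-hand sides:
  c_0 = sigma^2 (1 + theta_1 psi_1) = 2 * (1 + (0.113)(-0.503)) = 2 * 0.943161 = 1.886322
  c_1 = sigma^2 theta_1 = 2 * (0.113) = 0.226
  c_2 = 0
Equations for k = 0 and k = 1 (AR order 1):
  gamma(0) = phi_1 gamma(1) + c_0
  gamma(1) = phi_1 gamma(0) + c_1
Substituting the second into the first: gamma(0) (1 - phi_1^2) = c_0 + phi_1 c_1, so
  gamma(0) = (c_0 + phi_1 c_1) / (1 - phi_1^2) = (1.886322 + (-0.616)(0.226)) / (1 - (-0.616)^2) = 1.747106 / 0.620544 = 2.815443.
  gamma(1) = phi_1 gamma(0) + c_1 = (-0.616)(2.815443) + (0.226) = -1.508313.
For k = 2 (> q): gamma(2) = phi_1 gamma(1) = (-0.616)(-1.508313) = 0.929121.
Therefore gamma(2) = 0.9291 (to 4 decimal places).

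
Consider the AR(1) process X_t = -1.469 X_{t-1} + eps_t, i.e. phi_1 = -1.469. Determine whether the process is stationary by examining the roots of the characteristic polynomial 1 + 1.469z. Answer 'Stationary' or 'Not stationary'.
\text{Not stationary}

The AR(p) characteristic polynomial is P(z) = 1 + 1.469z.
Stationarity requires all roots to lie outside the unit circle, i.e. |z| > 1 for every root.
This is linear in z: 1 + (1.469) z = 0  =>  z = -1/(1.469) = -0.680735,  |z| = 0.680735.
Moduli of all roots: 0.6807.
All moduli strictly greater than 1? No.
Verdict: Not stationary.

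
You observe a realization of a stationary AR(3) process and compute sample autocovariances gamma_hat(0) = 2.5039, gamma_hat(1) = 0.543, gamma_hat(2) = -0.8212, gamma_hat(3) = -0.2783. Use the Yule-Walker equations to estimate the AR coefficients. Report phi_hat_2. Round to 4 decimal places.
\hat\phi_{2} = -0.4210

The Yule-Walker equations for an AR(p) process read, in matrix form,
  Gamma_p phi = r_p,   with   (Gamma_p)_{ij} = gamma(|i - j|),
                       (r_p)_i = gamma(i),   i,j = 1..p.
Substitute the sample gammas (Toeplitz matrix and right-hand side of size 3):
  Gamma_p = [[2.5039, 0.543, -0.8212], [0.543, 2.5039, 0.543], [-0.8212, 0.543, 2.5039]]
  r_p     = [0.543, -0.8212, -0.2783]
Written out (R1..R3):
  (R1) 2.5039 phi_1 + 0.543 phi_2 - 0.8212 phi_3 = 0.543
  (R2) 0.543 phi_1 + 2.5039 phi_2 + 0.543 phi_3 = -0.8212
  (R3) -0.8212 phi_1 + 0.543 phi_2 + 2.5039 phi_3 = -0.2783
Gaussian elimination:
  R2 <- R2 - (0.543/2.5039) R1 = R2 - (0.216862) R1:  2.386144 phi_2 + 0.721087 phi_3 = -0.938956
  R3 <- R3 - (-0.8212/2.5039) R1 = R3 - (-0.327968) R1:  0.721087 phi_2 + 2.234572 phi_3 = -0.100213
  R3 <- R3 - (0.721087/2.386144) R2 = R3 - (0.302198) R2:  2.016662 phi_3 = 0.183537
Back-substitution:
  phi_hat_3 = 0.183537 / 2.016662 = 0.09101
  phi_hat_2 = (-0.938956 - (0.721087)(0.09101)) / 2.386144 = -0.421007
  phi_hat_1 = (0.543 - (0.543)(-0.421007) - (-0.8212)(0.09101)) / 2.5039 = 0.33801
So phi_hat = [0.3380, -0.4210, 0.0910].
Therefore phi_hat_2 = -0.4210.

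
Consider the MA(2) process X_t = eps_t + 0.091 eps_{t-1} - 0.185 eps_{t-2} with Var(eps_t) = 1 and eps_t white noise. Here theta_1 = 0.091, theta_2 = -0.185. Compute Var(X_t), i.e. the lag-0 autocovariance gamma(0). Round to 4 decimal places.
\gamma(0) = 1.0425

For an MA(q) process X_t = eps_t + sum_i theta_i eps_{t-i} with
Var(eps_t) = sigma^2, the variance is
  gamma(0) = sigma^2 * (1 + sum_i theta_i^2).
  sum_i theta_i^2 = (0.091)^2 + (-0.185)^2 = 0.008281 + 0.034225 = 0.042506.
  gamma(0) = 1 * (1 + 0.042506) = 1 * 1.042506 = 1.042506, which rounds to 1.0425.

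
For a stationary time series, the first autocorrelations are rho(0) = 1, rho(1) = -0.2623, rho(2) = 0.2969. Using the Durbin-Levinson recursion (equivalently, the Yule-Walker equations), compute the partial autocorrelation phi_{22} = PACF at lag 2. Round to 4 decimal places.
\phi_{22} = 0.2450

The PACF at lag k is phi_{kk}, the last component of the solution
to the Yule-Walker system G_k phi = r_k where
  (G_k)_{ij} = rho(|i - j|), (r_k)_i = rho(i), i,j = 1..k.
Equivalently, Durbin-Levinson gives phi_{kk} iteratively:
  phi_{11} = rho(1)
  phi_{kk} = [rho(k) - sum_{j=1..k-1} phi_{k-1,j} rho(k-j)]
            / [1 - sum_{j=1..k-1} phi_{k-1,j} rho(j)],
  phi_{k,j} = phi_{k-1,j} - phi_{kk} phi_{k-1,k-j},  j = 1..k-1.
Step k = 1:
  phi_11 = rho(1) = -0.2623.
Step k = 2:
  phi_22 = [rho(2) - phi_11 rho(1)] / [1 - phi_11 rho(1)] = [0.2969 - (-0.2623)(-0.2623)] / [1 - (-0.2623)(-0.2623)]
         = 0.22809871 / 0.93119871 = 0.245.
Therefore phi_{22} = 0.2450.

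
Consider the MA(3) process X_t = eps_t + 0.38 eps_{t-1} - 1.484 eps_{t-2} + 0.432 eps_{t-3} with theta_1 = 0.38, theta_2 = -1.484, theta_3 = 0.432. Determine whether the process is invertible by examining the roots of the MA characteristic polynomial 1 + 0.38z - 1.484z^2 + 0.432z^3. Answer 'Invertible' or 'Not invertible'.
\text{Not invertible}

The MA(q) characteristic polynomial is P(z) = 1 + 0.38z - 1.484z^2 + 0.432z^3.
Invertibility requires all roots to lie outside the unit circle, i.e. |z| > 1 for every root.
Degree 3: look for a simple real root z0 first, then factor out (1 - z/z0) and solve the remaining quadratic.
Testing z0 = 1.25: P(1.25) = 1 + (0.38)(1.25) + (-1.484)(1.25)^2 + (0.432)(1.25)^3
  = 1 + (0.475) + (-2.31875) + (0.84375) = 0.  So z_0 = 1.25 is a root, |z_0| = 1.25.
Divide out the factor (1 - 0.8 z) = (1 - z/z0) (since 1/z0 = 0.8):
  P(z) = (1 - 0.8 z)(1 + (1.18) z + (-0.54) z^2)
  [check: z-coef 1.18 - (0.8) = 0.38; z^2-coef -0.54 - (0.8)(1.18) = -1.484; z^3-coef -(0.8)(-0.54) = 0.432.]
Remaining roots from the quadratic factor 1 + (1.18) z + (-0.54) z^2:
  Set 1 + (1.18) z + (-0.54) z^2 = 0, i.e. a z^2 + b z + c = 0 with a = -0.54, b = 1.18, c = 1.
  Discriminant D = b^2 - 4ac = (1.18)^2 - 4*(-0.54)*1 = 1.3924 - (-2.16) = 3.5524.
  D >= 0, so the roots are real: z = (-b +/- sqrt(D)) / (2a) = (-1.18 +/- 1.884781) / (-1.08).
    z_1 = (-1.18 + 1.884781) / (-1.08) = -0.6526,   |z_1| = 0.6526.
    z_2 = (-1.18 - 1.884781) / (-1.08) = 2.8378,   |z_2| = 2.8378.
Moduli of all roots: 1.2500, 0.6526, 2.8378.
All moduli strictly greater than 1? No.
Verdict: Not invertible.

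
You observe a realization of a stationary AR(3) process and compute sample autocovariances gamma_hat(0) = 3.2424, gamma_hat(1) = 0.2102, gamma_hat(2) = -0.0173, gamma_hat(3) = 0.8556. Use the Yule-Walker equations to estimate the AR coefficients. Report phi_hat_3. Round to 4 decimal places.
\hat\phi_{3} = 0.2660

The Yule-Walker equations for an AR(p) process read, in matrix form,
  Gamma_p phi = r_p,   with   (Gamma_p)_{ij} = gamma(|i - j|),
                       (r_p)_i = gamma(i),   i,j = 1..p.
Substitute the sample gammas (Toeplitz matrix and right-hand side of size 3):
  Gamma_p = [[3.2424, 0.2102, -0.0173], [0.2102, 3.2424, 0.2102], [-0.0173, 0.2102, 3.2424]]
  r_p     = [0.2102, -0.0173, 0.8556]
Written out (R1..R3):
  (R1) 3.2424 phi_1 + 0.2102 phi_2 - 0.0173 phi_3 = 0.2102
  (R2) 0.2102 phi_1 + 3.2424 phi_2 + 0.2102 phi_3 = -0.0173
  (R3) -0.0173 phi_1 + 0.2102 phi_2 + 3.2424 phi_3 = 0.8556
Gaussian elimination:
  R2 <- R2 - (0.2102/3.2424) R1 = R2 - (0.064829) R1:  3.228773 phi_2 + 0.211322 phi_3 = -0.030927
  R3 <- R3 - (-0.0173/3.2424) R1 = R3 - (-0.005336) R1:  0.211322 phi_2 + 3.242308 phi_3 = 0.856722
  R3 <- R3 - (0.211322/3.228773) R2 = R3 - (0.065449) R2:  3.228477 phi_3 = 0.858746
Back-substitution:
  phi_hat_3 = 0.858746 / 3.228477 = 0.265991
  phi_hat_2 = (-0.030927 - (0.211322)(0.265991)) / 3.228773 = -0.026988
  phi_hat_1 = (0.2102 - (0.2102)(-0.026988) - (-0.0173)(0.265991)) / 3.2424 = 0.067997
So phi_hat = [0.0680, -0.0270, 0.2660].
Therefore phi_hat_3 = 0.2660.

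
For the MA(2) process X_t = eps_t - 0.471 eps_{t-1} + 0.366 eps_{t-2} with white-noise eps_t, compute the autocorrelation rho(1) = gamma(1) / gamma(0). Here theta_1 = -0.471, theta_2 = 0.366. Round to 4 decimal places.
\rho(1) = -0.4745

For an MA(q) process with theta_0 = 1, the autocovariance is
  gamma(k) = sigma^2 * sum_{i=0..q-k} theta_i * theta_{i+k},
and rho(k) = gamma(k) / gamma(0). Sigma^2 cancels.
  numerator   = (1)*(-0.471) + (-0.471)*(0.366) = -0.643386.
  denominator = (1)^2 + (-0.471)^2 + (0.366)^2 = 1.355797.
  rho(1) = -0.643386 / 1.355797 = -0.4745.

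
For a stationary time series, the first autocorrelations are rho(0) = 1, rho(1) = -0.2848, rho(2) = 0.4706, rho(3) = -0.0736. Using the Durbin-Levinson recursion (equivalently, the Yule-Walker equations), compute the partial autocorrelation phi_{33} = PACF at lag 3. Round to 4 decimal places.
\phi_{33} = 0.1649

The PACF at lag k is phi_{kk}, the last component of the solution
to the Yule-Walker system G_k phi = r_k where
  (G_k)_{ij} = rho(|i - j|), (r_k)_i = rho(i), i,j = 1..k.
Equivalently, Durbin-Levinson gives phi_{kk} iteratively:
  phi_{11} = rho(1)
  phi_{kk} = [rho(k) - sum_{j=1..k-1} phi_{k-1,j} rho(k-j)]
            / [1 - sum_{j=1..k-1} phi_{k-1,j} rho(j)],
  phi_{k,j} = phi_{k-1,j} - phi_{kk} phi_{k-1,k-j},  j = 1..k-1.
Step k = 1:
  phi_11 = rho(1) = -0.2848.
Step k = 2:
  phi_22 = [rho(2) - phi_11 rho(1)] / [1 - phi_11 rho(1)] = [0.4706 - (-0.2848)(-0.2848)] / [1 - (-0.2848)(-0.2848)]
         = 0.38948896 / 0.91888896 = 0.423869.
  Update: phi_21 = phi_11 - phi_22 phi_11 = -0.2848 - (0.423869)(-0.2848) = -0.164082.
Step k = 3:
  phi_33 = [rho(3) - phi_21 rho(2) - phi_22 rho(1)] / [1 - phi_21 rho(1) - phi_22 rho(2)]
    numerator   = -0.0736 - (-0.164082)(0.4706) - (0.423869)(-0.2848) = 0.124335
    denominator = 1 - (-0.164082)(-0.2848) - (0.423869)(0.4706) = 0.75379649
  phi_33 = 0.124335 / 0.75379649 = 0.1649.
Therefore phi_{33} = 0.1649.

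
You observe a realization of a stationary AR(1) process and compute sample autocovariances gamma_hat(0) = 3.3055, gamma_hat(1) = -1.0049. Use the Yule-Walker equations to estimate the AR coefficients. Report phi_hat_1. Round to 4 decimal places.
\hat\phi_{1} = -0.3040

The Yule-Walker equations for an AR(p) process read, in matrix form,
  Gamma_p phi = r_p,   with   (Gamma_p)_{ij} = gamma(|i - j|),
                       (r_p)_i = gamma(i),   i,j = 1..p.
Substitute the sample gammas (Toeplitz matrix and right-hand side of size 1):
  Gamma_p = [[3.3055]]
  r_p     = [-1.0049]
With p = 1 this is the single equation gamma(0) phi_1 = gamma(1):
  phi_hat_1 = gamma(1) / gamma(0) = -1.0049 / 3.3055 = -0.3040.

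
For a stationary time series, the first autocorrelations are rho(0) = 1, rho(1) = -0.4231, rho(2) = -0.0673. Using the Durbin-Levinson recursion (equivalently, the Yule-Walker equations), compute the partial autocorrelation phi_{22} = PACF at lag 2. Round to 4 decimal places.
\phi_{22} = -0.3000

The PACF at lag k is phi_{kk}, the last component of the solution
to the Yule-Walker system G_k phi = r_k where
  (G_k)_{ij} = rho(|i - j|), (r_k)_i = rho(i), i,j = 1..k.
Equivalently, Durbin-Levinson gives phi_{kk} iteratively:
  phi_{11} = rho(1)
  phi_{kk} = [rho(k) - sum_{j=1..k-1} phi_{k-1,j} rho(k-j)]
            / [1 - sum_{j=1..k-1} phi_{k-1,j} rho(j)],
  phi_{k,j} = phi_{k-1,j} - phi_{kk} phi_{k-1,k-j},  j = 1..k-1.
Step k = 1:
  phi_11 = rho(1) = -0.4231.
Step k = 2:
  phi_22 = [rho(2) - phi_11 rho(1)] / [1 - phi_11 rho(1)] = [-0.0673 - (-0.4231)(-0.4231)] / [1 - (-0.4231)(-0.4231)]
         = -0.24631361 / 0.82098639 = -0.3.
Therefore phi_{22} = -0.3000.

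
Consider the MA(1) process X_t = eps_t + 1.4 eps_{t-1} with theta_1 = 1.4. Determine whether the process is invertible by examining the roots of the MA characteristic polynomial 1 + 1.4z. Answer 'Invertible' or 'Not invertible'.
\text{Not invertible}

The MA(q) characteristic polynomial is P(z) = 1 + 1.4z.
Invertibility requires all roots to lie outside the unit circle, i.e. |z| > 1 for every root.
This is linear in z: 1 + (1.4) z = 0  =>  z = -1/(1.4) = -0.714286,  |z| = 0.714286.
Moduli of all roots: 0.7143.
All moduli strictly greater than 1? No.
Verdict: Not invertible.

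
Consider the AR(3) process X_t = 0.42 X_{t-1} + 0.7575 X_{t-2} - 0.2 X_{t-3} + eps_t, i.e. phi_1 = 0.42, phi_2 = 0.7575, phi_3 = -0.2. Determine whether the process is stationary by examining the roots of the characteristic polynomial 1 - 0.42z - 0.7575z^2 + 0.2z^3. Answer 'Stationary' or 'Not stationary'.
\text{Stationary}

The AR(p) characteristic polynomial is P(z) = 1 - 0.42z - 0.7575z^2 + 0.2z^3.
Stationarity requires all roots to lie outside the unit circle, i.e. |z| > 1 for every root.
Degree 3: look for a simple real root z0 first, then factor out (1 - z/z0) and solve the remaining quadratic.
Testing z0 = 4: P(4) = 1 + (-0.42)(4) + (-0.7575)(4)^2 + (0.2)(4)^3
  = 1 + (-1.68) + (-12.12) + (12.8) = 0.  So z_0 = 4 is a root, |z_0| = 4.
Divide out the factor (1 - 0.25 z) = (1 - z/z0) (since 1/z0 = 0.25):
  P(z) = (1 - 0.25 z)(1 + (-0.17) z + (-0.8) z^2)
  [check: z-coef -0.17 - (0.25) = -0.42; z^2-coef -0.8 - (0.25)(-0.17) = -0.7575; z^3-coef -(0.25)(-0.8) = 0.2.]
Remaining roots from the quadratic factor 1 + (-0.17) z + (-0.8) z^2:
  Set 1 + (-0.17) z + (-0.8) z^2 = 0, i.e. a z^2 + b z + c = 0 with a = -0.8, b = -0.17, c = 1.
  Discriminant D = b^2 - 4ac = (-0.17)^2 - 4*(-0.8)*1 = 0.0289 - (-3.2) = 3.2289.
  D >= 0, so the roots are real: z = (-b +/- sqrt(D)) / (2a) = (0.17 +/- 1.796914) / (-1.6).
    z_1 = (0.17 + 1.796914) / (-1.6) = -1.2293,   |z_1| = 1.2293.
    z_2 = (0.17 - 1.796914) / (-1.6) = 1.0168,   |z_2| = 1.0168.
Moduli of all roots: 4.0000, 1.2293, 1.0168.
All moduli strictly greater than 1? Yes.
Verdict: Stationary.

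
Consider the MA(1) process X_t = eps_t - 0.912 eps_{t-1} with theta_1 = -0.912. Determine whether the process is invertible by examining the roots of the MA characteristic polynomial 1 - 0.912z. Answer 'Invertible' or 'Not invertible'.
\text{Invertible}

The MA(q) characteristic polynomial is P(z) = 1 - 0.912z.
Invertibility requires all roots to lie outside the unit circle, i.e. |z| > 1 for every root.
This is linear in z: 1 + (-0.912) z = 0  =>  z = -1/(-0.912) = 1.096491,  |z| = 1.096491.
Moduli of all roots: 1.0965.
All moduli strictly greater than 1? Yes.
Verdict: Invertible.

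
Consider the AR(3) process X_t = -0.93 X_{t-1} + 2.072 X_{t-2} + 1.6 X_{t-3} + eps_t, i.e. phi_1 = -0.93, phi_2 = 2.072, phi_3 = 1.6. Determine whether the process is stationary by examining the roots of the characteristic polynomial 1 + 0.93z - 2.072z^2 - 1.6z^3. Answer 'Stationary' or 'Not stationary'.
\text{Not stationary}

The AR(p) characteristic polynomial is P(z) = 1 + 0.93z - 2.072z^2 - 1.6z^3.
Stationarity requires all roots to lie outside the unit circle, i.e. |z| > 1 for every root.
Degree 3: look for a simple real root z0 first, then factor out (1 - z/z0) and solve the remaining quadratic.
Testing z0 = -0.625: P(-0.625) = 1 + (0.93)(-0.625) + (-2.072)(-0.625)^2 + (-1.6)(-0.625)^3
  = 1 + (-0.58125) + (-0.809375) + (0.390625) = 0.  So z_0 = -0.625 is a root, |z_0| = 0.625.
Divide out the factor (1 + 1.6 z) = (1 - z/z0) (since 1/z0 = -1.6):
  P(z) = (1 + 1.6 z)(1 + (-0.67) z + (-1) z^2)
  [check: z-coef -0.67 - (-1.6) = 0.93; z^2-coef -1 - (-1.6)(-0.67) = -2.072; z^3-coef -(-1.6)(-1) = -1.6.]
Remaining roots from the quadratic factor 1 + (-0.67) z + (-1) z^2:
  Set 1 + (-0.67) z + (-1) z^2 = 0, i.e. a z^2 + b z + c = 0 with a = -1, b = -0.67, c = 1.
  Discriminant D = b^2 - 4ac = (-0.67)^2 - 4*(-1)*1 = 0.4489 - (-4) = 4.4489.
  D >= 0, so the roots are real: z = (-b +/- sqrt(D)) / (2a) = (0.67 +/- 2.109242) / (-2).
    z_1 = (0.67 + 2.109242) / (-2) = -1.3896,   |z_1| = 1.3896.
    z_2 = (0.67 - 2.109242) / (-2) = 0.7196,   |z_2| = 0.7196.
Moduli of all roots: 0.6250, 1.3896, 0.7196.
All moduli strictly greater than 1? No.
Verdict: Not stationary.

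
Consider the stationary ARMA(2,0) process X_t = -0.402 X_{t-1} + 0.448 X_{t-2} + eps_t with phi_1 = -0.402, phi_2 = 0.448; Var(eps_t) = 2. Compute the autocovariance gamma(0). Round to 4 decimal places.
\gamma(0) = 5.3280

Multiply the model equation by X_{t-k} and take expectations. With theta_0 = psi_0 = 1 and psi_j the MA(infinity) weights, this gives
  gamma(k) - sum_i phi_i gamma(k-i) = c_k,
  c_k = sigma^2 * sum_{j=k..q} theta_j psi_{j-k}   (c_k = 0 for k > q),
using gamma(-m) = gamma(m).
Pure AR (q = 0): c_0 = sigma^2 = 2, c_k = 0 for k >= 1.
Equations for k = 0, 1, 2 (AR order 2, c_2 = 0):
  (E0) gamma(0) = phi_1 gamma(1) + phi_2 gamma(2) + c_0
  (E1) gamma(1) = phi_1 gamma(0) + phi_2 gamma(1) + c_1
  (E2) gamma(2) = phi_1 gamma(1) + phi_2 gamma(0)
From (E1): gamma(1) = A gamma(0) + B with
  A = phi_1 / (1 - phi_2) = -0.402 / 0.552 = -0.728261,   B = c_1 / (1 - phi_2) = 0 / 0.552 = 0.
Insert (E2) into (E0): gamma(0) (1 - phi_2^2) = phi_1 (1 + phi_2) gamma(1) + c_0.
  phi_1 (1 + phi_2) = (-0.402)(1.448) = -0.582096,   1 - phi_2^2 = 0.799296.
Replace gamma(1) by A gamma(0) + B and collect gamma(0):
  gamma(0) [0.799296 - (-0.582096)(-0.728261)] = c_0 = 2
  gamma(0) * 0.375378 = 2
  gamma(0) = 2 / 0.375378 = 5.327959.
Therefore gamma(0) = 5.3280 (to 4 decimal places).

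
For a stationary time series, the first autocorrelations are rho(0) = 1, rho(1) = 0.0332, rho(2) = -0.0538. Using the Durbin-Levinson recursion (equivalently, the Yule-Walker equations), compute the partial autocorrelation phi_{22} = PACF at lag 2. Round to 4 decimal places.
\phi_{22} = -0.0550

The PACF at lag k is phi_{kk}, the last component of the solution
to the Yule-Walker system G_k phi = r_k where
  (G_k)_{ij} = rho(|i - j|), (r_k)_i = rho(i), i,j = 1..k.
Equivalently, Durbin-Levinson gives phi_{kk} iteratively:
  phi_{11} = rho(1)
  phi_{kk} = [rho(k) - sum_{j=1..k-1} phi_{k-1,j} rho(k-j)]
            / [1 - sum_{j=1..k-1} phi_{k-1,j} rho(j)],
  phi_{k,j} = phi_{k-1,j} - phi_{kk} phi_{k-1,k-j},  j = 1..k-1.
Step k = 1:
  phi_11 = rho(1) = 0.0332.
Step k = 2:
  phi_22 = [rho(2) - phi_11 rho(1)] / [1 - phi_11 rho(1)] = [-0.0538 - (0.0332)(0.0332)] / [1 - (0.0332)(0.0332)]
         = -0.05490224 / 0.99889776 = -0.055.
Therefore phi_{22} = -0.0550.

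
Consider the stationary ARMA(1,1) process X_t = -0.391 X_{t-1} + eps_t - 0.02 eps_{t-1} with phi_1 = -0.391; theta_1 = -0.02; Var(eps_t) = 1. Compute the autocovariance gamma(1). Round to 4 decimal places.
\gamma(1) = -0.4890

Multiply the model equation by X_{t-k} and take expectations. With theta_0 = psi_0 = 1 and psi_j the MA(infinity) weights, this gives
  gamma(k) - sum_i phi_i gamma(k-i) = c_k,
  c_k = sigma^2 * sum_{j=k..q} theta_j psi_{j-k}   (c_k = 0 for k > q),
using gamma(-m) = gamma(m).
psi-weights needed (psi_j = theta_j + sum_i phi_i psi_{j-i}):
  psi_1 = theta_1 + phi_1 = -0.02 + (-0.391) = -0.411
Right-hand sides:
  c_0 = sigma^2 (1 + theta_1 psi_1) = 1 * (1 + (-0.02)(-0.411)) = 1 * 1.00822 = 1.00822
  c_1 = sigma^2 theta_1 = 1 * (-0.02) = -0.02
  c_2 = 0
Equations for k = 0 and k = 1 (AR order 1):
  gamma(0) = phi_1 gamma(1) + c_0
  gamma(1) = phi_1 gamma(0) + c_1
Substituting the second into the first: gamma(0) (1 - phi_1^2) = c_0 + phi_1 c_1, so
  gamma(0) = (c_0 + phi_1 c_1) / (1 - phi_1^2) = (1.00822 + (-0.391)(-0.02)) / (1 - (-0.391)^2) = 1.01604 / 0.847119 = 1.199406.
  gamma(1) = phi_1 gamma(0) + c_1 = (-0.391)(1.199406) + (-0.02) = -0.488968.
Therefore gamma(1) = -0.4890 (to 4 decimal places).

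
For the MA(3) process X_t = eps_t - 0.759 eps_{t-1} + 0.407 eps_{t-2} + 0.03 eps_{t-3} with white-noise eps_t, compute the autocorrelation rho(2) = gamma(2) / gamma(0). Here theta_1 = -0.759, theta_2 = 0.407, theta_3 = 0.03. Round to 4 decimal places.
\rho(2) = 0.2205

For an MA(q) process with theta_0 = 1, the autocovariance is
  gamma(k) = sigma^2 * sum_{i=0..q-k} theta_i * theta_{i+k},
and rho(k) = gamma(k) / gamma(0). Sigma^2 cancels.
  numerator   = (1)*(0.407) + (-0.759)*(0.03) = 0.38423.
  denominator = (1)^2 + (-0.759)^2 + (0.407)^2 + (0.03)^2 = 1.74263.
  rho(2) = 0.38423 / 1.74263 = 0.2205.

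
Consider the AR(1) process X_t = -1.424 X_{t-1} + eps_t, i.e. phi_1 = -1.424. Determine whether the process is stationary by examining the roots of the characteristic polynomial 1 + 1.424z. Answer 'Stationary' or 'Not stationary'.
\text{Not stationary}

The AR(p) characteristic polynomial is P(z) = 1 + 1.424z.
Stationarity requires all roots to lie outside the unit circle, i.e. |z| > 1 for every root.
This is linear in z: 1 + (1.424) z = 0  =>  z = -1/(1.424) = -0.702247,  |z| = 0.702247.
Moduli of all roots: 0.7022.
All moduli strictly greater than 1? No.
Verdict: Not stationary.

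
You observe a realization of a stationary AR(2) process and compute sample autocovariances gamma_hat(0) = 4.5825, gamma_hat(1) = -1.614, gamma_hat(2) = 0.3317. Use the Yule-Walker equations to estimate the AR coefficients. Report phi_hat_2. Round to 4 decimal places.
\hat\phi_{2} = -0.0590

The Yule-Walker equations for an AR(p) process read, in matrix form,
  Gamma_p phi = r_p,   with   (Gamma_p)_{ij} = gamma(|i - j|),
                       (r_p)_i = gamma(i),   i,j = 1..p.
Substitute the sample gammas (Toeplitz matrix and right-hand side of size 2):
  Gamma_p = [[4.5825, -1.614], [-1.614, 4.5825]]
  r_p     = [-1.614, 0.3317]
Written out:
  4.5825 phi_1 - 1.614 phi_2 = -1.614
  -1.614 phi_1 + 4.5825 phi_2 = 0.3317
Solve by Cramer's rule:
  det = gamma(0)^2 - gamma(1)^2 = (4.5825)^2 - (-1.614)^2 = 20.99930625 - 2.604996 = 18.39431025
  phi_hat_1 = [gamma(1) gamma(0) - gamma(1) gamma(2)] / det = [(-1.614)(4.5825) - (-1.614)(0.3317)] / 18.39431025 = -6.8607912 / 18.39431025 = -0.373
  phi_hat_2 = [gamma(0) gamma(2) - gamma(1)^2] / det = [(4.5825)(0.3317) - (-1.614)^2] / 18.39431025 = -1.08498075 / 18.39431025 = -0.059
So phi_hat = [-0.3730, -0.0590].
Therefore phi_hat_2 = -0.0590.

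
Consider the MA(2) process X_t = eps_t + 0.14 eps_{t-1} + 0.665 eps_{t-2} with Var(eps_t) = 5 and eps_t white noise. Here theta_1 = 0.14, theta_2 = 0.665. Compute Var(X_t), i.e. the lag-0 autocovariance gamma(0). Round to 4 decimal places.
\gamma(0) = 7.3091

For an MA(q) process X_t = eps_t + sum_i theta_i eps_{t-i} with
Var(eps_t) = sigma^2, the variance is
  gamma(0) = sigma^2 * (1 + sum_i theta_i^2).
  sum_i theta_i^2 = (0.14)^2 + (0.665)^2 = 0.0196 + 0.442225 = 0.461825.
  gamma(0) = 5 * (1 + 0.461825) = 5 * 1.461825 = 7.309125, which rounds to 7.3091.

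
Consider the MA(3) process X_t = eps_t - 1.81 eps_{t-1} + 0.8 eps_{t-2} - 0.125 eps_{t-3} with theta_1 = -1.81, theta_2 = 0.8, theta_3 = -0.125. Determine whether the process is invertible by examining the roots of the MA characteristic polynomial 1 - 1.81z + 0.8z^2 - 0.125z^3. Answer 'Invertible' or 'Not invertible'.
\text{Not invertible}

The MA(q) characteristic polynomial is P(z) = 1 - 1.81z + 0.8z^2 - 0.125z^3.
Invertibility requires all roots to lie outside the unit circle, i.e. |z| > 1 for every root.
Degree 3: look for a simple real root z0 first, then factor out (1 - z/z0) and solve the remaining quadratic.
Testing z0 = 0.8: P(0.8) = 1 + (-1.81)(0.8) + (0.8)(0.8)^2 + (-0.125)(0.8)^3
  = 1 + (-1.448) + (0.512) + (-0.064) = 0.  So z_0 = 0.8 is a root, |z_0| = 0.8.
Divide out the factor (1 - 1.25 z) = (1 - z/z0) (since 1/z0 = 1.25):
  P(z) = (1 - 1.25 z)(1 + (-0.56) z + (0.1) z^2)
  [check: z-coef -0.56 - (1.25) = -1.81; z^2-coef 0.1 - (1.25)(-0.56) = 0.8; z^3-coef -(1.25)(0.1) = -0.125.]
Remaining roots from the quadratic factor 1 + (-0.56) z + (0.1) z^2:
  Set 1 + (-0.56) z + (0.1) z^2 = 0, i.e. a z^2 + b z + c = 0 with a = 0.1, b = -0.56, c = 1.
  Discriminant D = b^2 - 4ac = (-0.56)^2 - 4*(0.1)*1 = 0.3136 - (0.4) = -0.0864.
  D < 0, so the roots are the complex-conjugate pair z = (-b +/- i sqrt(-D)) / (2a) = 2.8 +/- 1.4697i.
  For a conjugate pair |z|^2 = z * conj(z) = (product of roots) = c/a = 1/(0.1) = 10, so |z| = sqrt(10) = 3.1623 for both roots.
Moduli of all roots: 0.8000, 3.1623, 3.1623.
All moduli strictly greater than 1? No.
Verdict: Not invertible.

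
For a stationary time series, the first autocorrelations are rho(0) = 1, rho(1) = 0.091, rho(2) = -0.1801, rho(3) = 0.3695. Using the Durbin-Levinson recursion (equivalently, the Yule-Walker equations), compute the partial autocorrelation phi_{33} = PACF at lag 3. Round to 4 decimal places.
\phi_{33} = 0.4250

The PACF at lag k is phi_{kk}, the last component of the solution
to the Yule-Walker system G_k phi = r_k where
  (G_k)_{ij} = rho(|i - j|), (r_k)_i = rho(i), i,j = 1..k.
Equivalently, Durbin-Levinson gives phi_{kk} iteratively:
  phi_{11} = rho(1)
  phi_{kk} = [rho(k) - sum_{j=1..k-1} phi_{k-1,j} rho(k-j)]
            / [1 - sum_{j=1..k-1} phi_{k-1,j} rho(j)],
  phi_{k,j} = phi_{k-1,j} - phi_{kk} phi_{k-1,k-j},  j = 1..k-1.
Step k = 1:
  phi_11 = rho(1) = 0.091.
Step k = 2:
  phi_22 = [rho(2) - phi_11 rho(1)] / [1 - phi_11 rho(1)] = [-0.1801 - (0.091)(0.091)] / [1 - (0.091)(0.091)]
         = -0.188381 / 0.991719 = -0.189954.
  Update: phi_21 = phi_11 - phi_22 phi_11 = 0.091 - (-0.189954)(0.091) = 0.108286.
Step k = 3:
  phi_33 = [rho(3) - phi_21 rho(2) - phi_22 rho(1)] / [1 - phi_21 rho(1) - phi_22 rho(2)]
    numerator   = 0.3695 - (0.108286)(-0.1801) - (-0.189954)(0.091) = 0.40628809
    denominator = 1 - (0.108286)(0.091) - (-0.189954)(-0.1801) = 0.95593527
  phi_33 = 0.40628809 / 0.95593527 = 0.425.
Therefore phi_{33} = 0.4250.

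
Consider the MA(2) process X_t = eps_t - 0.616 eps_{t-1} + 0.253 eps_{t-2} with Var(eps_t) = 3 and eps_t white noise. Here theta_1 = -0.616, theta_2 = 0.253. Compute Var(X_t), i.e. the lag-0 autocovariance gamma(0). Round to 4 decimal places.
\gamma(0) = 4.3304

For an MA(q) process X_t = eps_t + sum_i theta_i eps_{t-i} with
Var(eps_t) = sigma^2, the variance is
  gamma(0) = sigma^2 * (1 + sum_i theta_i^2).
  sum_i theta_i^2 = (-0.616)^2 + (0.253)^2 = 0.379456 + 0.064009 = 0.443465.
  gamma(0) = 3 * (1 + 0.443465) = 3 * 1.443465 = 4.330395, which rounds to 4.3304.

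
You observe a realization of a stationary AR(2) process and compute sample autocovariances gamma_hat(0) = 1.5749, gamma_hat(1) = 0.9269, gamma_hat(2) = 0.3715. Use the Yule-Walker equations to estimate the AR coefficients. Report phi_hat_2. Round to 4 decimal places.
\hat\phi_{2} = -0.1691

The Yule-Walker equations for an AR(p) process read, in matrix form,
  Gamma_p phi = r_p,   with   (Gamma_p)_{ij} = gamma(|i - j|),
                       (r_p)_i = gamma(i),   i,j = 1..p.
Substitute the sample gammas (Toeplitz matrix and right-hand side of size 2):
  Gamma_p = [[1.5749, 0.9269], [0.9269, 1.5749]]
  r_p     = [0.9269, 0.3715]
Written out:
  1.5749 phi_1 + 0.9269 phi_2 = 0.9269
  0.9269 phi_1 + 1.5749 phi_2 = 0.3715
Solve by Cramer's rule:
  det = gamma(0)^2 - gamma(1)^2 = (1.5749)^2 - (0.9269)^2 = 2.48031001 - 0.85914361 = 1.6211664
  phi_hat_1 = [gamma(1) gamma(0) - gamma(1) gamma(2)] / det = [(0.9269)(1.5749) - (0.9269)(0.3715)] / 1.6211664 = 1.11543146 / 1.6211664 = 0.688
  phi_hat_2 = [gamma(0) gamma(2) - gamma(1)^2] / det = [(1.5749)(0.3715) - (0.9269)^2] / 1.6211664 = -0.27406826 / 1.6211664 = -0.1691
So phi_hat = [0.6880, -0.1691].
Therefore phi_hat_2 = -0.1691.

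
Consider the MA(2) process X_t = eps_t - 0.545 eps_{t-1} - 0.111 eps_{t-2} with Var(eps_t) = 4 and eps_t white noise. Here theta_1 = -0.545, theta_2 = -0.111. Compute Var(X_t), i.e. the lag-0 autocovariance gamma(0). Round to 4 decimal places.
\gamma(0) = 5.2374

For an MA(q) process X_t = eps_t + sum_i theta_i eps_{t-i} with
Var(eps_t) = sigma^2, the variance is
  gamma(0) = sigma^2 * (1 + sum_i theta_i^2).
  sum_i theta_i^2 = (-0.545)^2 + (-0.111)^2 = 0.297025 + 0.012321 = 0.309346.
  gamma(0) = 4 * (1 + 0.309346) = 4 * 1.309346 = 5.237384, which rounds to 5.2374.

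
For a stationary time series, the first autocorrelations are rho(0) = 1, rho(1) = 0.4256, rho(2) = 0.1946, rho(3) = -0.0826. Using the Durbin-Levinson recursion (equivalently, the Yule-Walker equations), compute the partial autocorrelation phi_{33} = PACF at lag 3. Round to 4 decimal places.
\phi_{33} = -0.2090

The PACF at lag k is phi_{kk}, the last component of the solution
to the Yule-Walker system G_k phi = r_k where
  (G_k)_{ij} = rho(|i - j|), (r_k)_i = rho(i), i,j = 1..k.
Equivalently, Durbin-Levinson gives phi_{kk} iteratively:
  phi_{11} = rho(1)
  phi_{kk} = [rho(k) - sum_{j=1..k-1} phi_{k-1,j} rho(k-j)]
            / [1 - sum_{j=1..k-1} phi_{k-1,j} rho(j)],
  phi_{k,j} = phi_{k-1,j} - phi_{kk} phi_{k-1,k-j},  j = 1..k-1.
Step k = 1:
  phi_11 = rho(1) = 0.4256.
Step k = 2:
  phi_22 = [rho(2) - phi_11 rho(1)] / [1 - phi_11 rho(1)] = [0.1946 - (0.4256)(0.4256)] / [1 - (0.4256)(0.4256)]
         = 0.01346464 / 0.81886464 = 0.016443.
  Update: phi_21 = phi_11 - phi_22 phi_11 = 0.4256 - (0.016443)(0.4256) = 0.418602.
Step k = 3:
  phi_33 = [rho(3) - phi_21 rho(2) - phi_22 rho(1)] / [1 - phi_21 rho(1) - phi_22 rho(2)]
    numerator   = -0.0826 - (0.418602)(0.1946) - (0.016443)(0.4256) = -0.17105808
    denominator = 1 - (0.418602)(0.4256) - (0.016443)(0.1946) = 0.81864324
  phi_33 = -0.17105808 / 0.81864324 = -0.209.
Therefore phi_{33} = -0.2090.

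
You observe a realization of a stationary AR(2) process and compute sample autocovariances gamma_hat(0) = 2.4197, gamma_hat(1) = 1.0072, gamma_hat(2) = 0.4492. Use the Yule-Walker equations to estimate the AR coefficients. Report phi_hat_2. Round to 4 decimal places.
\hat\phi_{2} = 0.0150

The Yule-Walker equations for an AR(p) process read, in matrix form,
  Gamma_p phi = r_p,   with   (Gamma_p)_{ij} = gamma(|i - j|),
                       (r_p)_i = gamma(i),   i,j = 1..p.
Substitute the sample gammas (Toeplitz matrix and right-hand side of size 2):
  Gamma_p = [[2.4197, 1.0072], [1.0072, 2.4197]]
  r_p     = [1.0072, 0.4492]
Written out:
  2.4197 phi_1 + 1.0072 phi_2 = 1.0072
  1.0072 phi_1 + 2.4197 phi_2 = 0.4492
Solve by Cramer's rule:
  det = gamma(0)^2 - gamma(1)^2 = (2.4197)^2 - (1.0072)^2 = 5.85494809 - 1.01445184 = 4.84049625
  phi_hat_1 = [gamma(1) gamma(0) - gamma(1) gamma(2)] / det = [(1.0072)(2.4197) - (1.0072)(0.4492)] / 4.84049625 = 1.9846876 / 4.84049625 = 0.41
  phi_hat_2 = [gamma(0) gamma(2) - gamma(1)^2] / det = [(2.4197)(0.4492) - (1.0072)^2] / 4.84049625 = 0.0724774 / 4.84049625 = 0.015
So phi_hat = [0.4100, 0.0150].
Therefore phi_hat_2 = 0.0150.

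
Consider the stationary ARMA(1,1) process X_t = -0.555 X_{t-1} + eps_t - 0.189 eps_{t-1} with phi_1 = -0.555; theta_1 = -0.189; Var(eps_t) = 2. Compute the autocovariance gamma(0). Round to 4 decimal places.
\gamma(0) = 3.5999

Multiply the model equation by X_{t-k} and take expectations. With theta_0 = psi_0 = 1 and psi_j the MA(infinity) weights, this gives
  gamma(k) - sum_i phi_i gamma(k-i) = c_k,
  c_k = sigma^2 * sum_{j=k..q} theta_j psi_{j-k}   (c_k = 0 for k > q),
using gamma(-m) = gamma(m).
psi-weights needed (psi_j = theta_j + sum_i phi_i psi_{j-i}):
  psi_1 = theta_1 + phi_1 = -0.189 + (-0.555) = -0.744
Right-hand sides:
  c_0 = sigma^2 (1 + theta_1 psi_1) = 2 * (1 + (-0.189)(-0.744)) = 2 * 1.140616 = 2.281232
  c_1 = sigma^2 theta_1 = 2 * (-0.189) = -0.378
  c_2 = 0
Equations for k = 0 and k = 1 (AR order 1):
  gamma(0) = phi_1 gamma(1) + c_0
  gamma(1) = phi_1 gamma(0) + c_1
Substituting the second into the first: gamma(0) (1 - phi_1^2) = c_0 + phi_1 c_1, so
  gamma(0) = (c_0 + phi_1 c_1) / (1 - phi_1^2) = (2.281232 + (-0.555)(-0.378)) / (1 - (-0.555)^2) = 2.491022 / 0.691975 = 3.599873.
Therefore gamma(0) = 3.5999 (to 4 decimal places).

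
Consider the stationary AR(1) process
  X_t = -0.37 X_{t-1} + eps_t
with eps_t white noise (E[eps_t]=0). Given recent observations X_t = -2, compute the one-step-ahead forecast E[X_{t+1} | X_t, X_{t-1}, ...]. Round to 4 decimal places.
E[X_{t+1} \mid \mathcal F_t] = 0.7400

For an AR(p) model X_t = c + sum_i phi_i X_{t-i} + eps_t, the
one-step-ahead conditional mean is
  E[X_{t+1} | X_t, ...] = c + sum_i phi_i X_{t+1-i}.
Substitute known values:
  E[X_{t+1} | ...] = (-0.37) * (-2)
                   = 0.7400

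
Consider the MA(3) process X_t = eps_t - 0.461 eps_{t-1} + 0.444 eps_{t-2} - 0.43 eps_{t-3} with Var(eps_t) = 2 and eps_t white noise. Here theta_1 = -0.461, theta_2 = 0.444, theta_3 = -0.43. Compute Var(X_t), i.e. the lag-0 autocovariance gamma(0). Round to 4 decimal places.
\gamma(0) = 3.1891

For an MA(q) process X_t = eps_t + sum_i theta_i eps_{t-i} with
Var(eps_t) = sigma^2, the variance is
  gamma(0) = sigma^2 * (1 + sum_i theta_i^2).
  sum_i theta_i^2 = (-0.461)^2 + (0.444)^2 + (-0.43)^2 = 0.212521 + 0.197136 + 0.1849 = 0.594557.
  gamma(0) = 2 * (1 + 0.594557) = 2 * 1.594557 = 3.189114, which rounds to 3.1891.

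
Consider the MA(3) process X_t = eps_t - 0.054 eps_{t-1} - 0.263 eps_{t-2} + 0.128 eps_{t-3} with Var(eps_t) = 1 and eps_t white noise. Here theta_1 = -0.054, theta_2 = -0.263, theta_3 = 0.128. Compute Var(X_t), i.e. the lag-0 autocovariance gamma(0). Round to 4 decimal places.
\gamma(0) = 1.0885

For an MA(q) process X_t = eps_t + sum_i theta_i eps_{t-i} with
Var(eps_t) = sigma^2, the variance is
  gamma(0) = sigma^2 * (1 + sum_i theta_i^2).
  sum_i theta_i^2 = (-0.054)^2 + (-0.263)^2 + (0.128)^2 = 0.002916 + 0.069169 + 0.016384 = 0.088469.
  gamma(0) = 1 * (1 + 0.088469) = 1 * 1.088469 = 1.088469, which rounds to 1.0885.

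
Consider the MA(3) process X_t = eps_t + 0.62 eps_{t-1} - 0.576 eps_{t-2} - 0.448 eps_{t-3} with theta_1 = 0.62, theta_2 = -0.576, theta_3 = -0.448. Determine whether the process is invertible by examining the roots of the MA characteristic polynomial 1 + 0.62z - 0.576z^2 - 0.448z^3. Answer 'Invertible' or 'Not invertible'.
\text{Invertible}

The MA(q) characteristic polynomial is P(z) = 1 + 0.62z - 0.576z^2 - 0.448z^3.
Invertibility requires all roots to lie outside the unit circle, i.e. |z| > 1 for every root.
Degree 3: look for a simple real root z0 first, then factor out (1 - z/z0) and solve the remaining quadratic.
Testing z0 = 1.25: P(1.25) = 1 + (0.62)(1.25) + (-0.576)(1.25)^2 + (-0.448)(1.25)^3
  = 1 + (0.775) + (-0.9) + (-0.875) = 0.  So z_0 = 1.25 is a root, |z_0| = 1.25.
Divide out the factor (1 - 0.8 z) = (1 - z/z0) (since 1/z0 = 0.8):
  P(z) = (1 - 0.8 z)(1 + (1.42) z + (0.56) z^2)
  [check: z-coef 1.42 - (0.8) = 0.62; z^2-coef 0.56 - (0.8)(1.42) = -0.576; z^3-coef -(0.8)(0.56) = -0.448.]
Remaining roots from the quadratic factor 1 + (1.42) z + (0.56) z^2:
  Set 1 + (1.42) z + (0.56) z^2 = 0, i.e. a z^2 + b z + c = 0 with a = 0.56, b = 1.42, c = 1.
  Discriminant D = b^2 - 4ac = (1.42)^2 - 4*(0.56)*1 = 2.0164 - (2.24) = -0.2236.
  D < 0, so the roots are the complex-conjugate pair z = (-b +/- i sqrt(-D)) / (2a) = -1.2679 +/- 0.4222i.
  For a conjugate pair |z|^2 = z * conj(z) = (product of roots) = c/a = 1/(0.56) = 1.785714, so |z| = sqrt(1.785714) = 1.3363 for both roots.
Moduli of all roots: 1.2500, 1.3363, 1.3363.
All moduli strictly greater than 1? Yes.
Verdict: Invertible.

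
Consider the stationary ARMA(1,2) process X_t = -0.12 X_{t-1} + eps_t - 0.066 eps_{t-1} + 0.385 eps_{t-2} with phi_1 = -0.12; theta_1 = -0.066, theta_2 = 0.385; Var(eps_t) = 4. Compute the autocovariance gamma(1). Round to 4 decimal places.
\gamma(1) = -1.1278

Multiply the model equation by X_{t-k} and take expectations. With theta_0 = psi_0 = 1 and psi_j the MA(infinity) weights, this gives
  gamma(k) - sum_i phi_i gamma(k-i) = c_k,
  c_k = sigma^2 * sum_{j=k..q} theta_j psi_{j-k}   (c_k = 0 for k > q),
using gamma(-m) = gamma(m).
psi-weights needed (psi_j = theta_j + sum_i phi_i psi_{j-i}):
  psi_1 = theta_1 + phi_1 = -0.066 + (-0.12) = -0.186
  psi_2 = theta_2 + phi_1 psi_1 = 0.385 + (-0.12)(-0.186) = 0.40732
Right-hand sides:
  c_0 = sigma^2 (1 + theta_1 psi_1 + theta_2 psi_2) = 4 * (1 + (-0.066)(-0.186) + (0.385)(0.40732)) = 4 * 1.169094 = 4.676377
  c_1 = sigma^2 (theta_1 + theta_2 psi_1) = 4 * (-0.066 + (0.385)(-0.186)) = -0.55044
  c_2 = sigma^2 theta_2 = 4 * (0.385) = 1.54
Equations for k = 0 and k = 1 (AR order 1):
  gamma(0) = phi_1 gamma(1) + c_0
  gamma(1) = phi_1 gamma(0) + c_1
Substituting the second into the first: gamma(0) (1 - phi_1^2) = c_0 + phi_1 c_1, so
  gamma(0) = (c_0 + phi_1 c_1) / (1 - phi_1^2) = (4.676377 + (-0.12)(-0.55044)) / (1 - (-0.12)^2) = 4.74243 / 0.9856 = 4.811718.
  gamma(1) = phi_1 gamma(0) + c_1 = (-0.12)(4.811718) + (-0.55044) = -1.127846.
Therefore gamma(1) = -1.1278 (to 4 decimal places).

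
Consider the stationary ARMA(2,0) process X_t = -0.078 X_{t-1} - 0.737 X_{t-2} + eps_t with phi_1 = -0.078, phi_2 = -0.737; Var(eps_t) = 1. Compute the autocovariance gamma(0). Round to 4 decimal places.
\gamma(0) = 2.1934

Multiply the model equation by X_{t-k} and take expectations. With theta_0 = psi_0 = 1 and psi_j the MA(infinity) weights, this gives
  gamma(k) - sum_i phi_i gamma(k-i) = c_k,
  c_k = sigma^2 * sum_{j=k..q} theta_j psi_{j-k}   (c_k = 0 for k > q),
using gamma(-m) = gamma(m).
Pure AR (q = 0): c_0 = sigma^2 = 1, c_k = 0 for k >= 1.
Equations for k = 0, 1, 2 (AR order 2, c_2 = 0):
  (E0) gamma(0) = phi_1 gamma(1) + phi_2 gamma(2) + c_0
  (E1) gamma(1) = phi_1 gamma(0) + phi_2 gamma(1) + c_1
  (E2) gamma(2) = phi_1 gamma(1) + phi_2 gamma(0)
From (E1): gamma(1) = A gamma(0) + B with
  A = phi_1 / (1 - phi_2) = -0.078 / 1.737 = -0.044905,   B = c_1 / (1 - phi_2) = 0 / 1.737 = 0.
Insert (E2) into (E0): gamma(0) (1 - phi_2^2) = phi_1 (1 + phi_2) gamma(1) + c_0.
  phi_1 (1 + phi_2) = (-0.078)(0.263) = -0.020514,   1 - phi_2^2 = 0.456831.
Replace gamma(1) by A gamma(0) + B and collect gamma(0):
  gamma(0) [0.456831 - (-0.020514)(-0.044905)] = c_0 = 1
  gamma(0) * 0.45591 = 1
  gamma(0) = 1 / 0.45591 = 2.193416.
Therefore gamma(0) = 2.1934 (to 4 decimal places).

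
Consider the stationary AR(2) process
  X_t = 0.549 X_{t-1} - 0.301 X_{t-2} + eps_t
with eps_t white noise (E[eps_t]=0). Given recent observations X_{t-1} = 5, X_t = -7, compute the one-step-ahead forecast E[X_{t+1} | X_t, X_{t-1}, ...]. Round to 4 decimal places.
E[X_{t+1} \mid \mathcal F_t] = -5.3480

For an AR(p) model X_t = c + sum_i phi_i X_{t-i} + eps_t, the
one-step-ahead conditional mean is
  E[X_{t+1} | X_t, ...] = c + sum_i phi_i X_{t+1-i}.
Substitute known values:
  E[X_{t+1} | ...] = (0.549) * (-7) + (-0.301) * (5)
                   = -5.3480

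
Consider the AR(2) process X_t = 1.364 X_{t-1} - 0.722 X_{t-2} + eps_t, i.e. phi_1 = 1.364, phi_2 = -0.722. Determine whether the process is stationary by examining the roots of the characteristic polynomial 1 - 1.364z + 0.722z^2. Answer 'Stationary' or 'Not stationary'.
\text{Stationary}

The AR(p) characteristic polynomial is P(z) = 1 - 1.364z + 0.722z^2.
Stationarity requires all roots to lie outside the unit circle, i.e. |z| > 1 for every root.
Set 1 + (-1.364) z + (0.722) z^2 = 0, i.e. a z^2 + b z + c = 0 with a = 0.722, b = -1.364, c = 1.
Discriminant D = b^2 - 4ac = (-1.364)^2 - 4*(0.722)*1 = 1.860496 - (2.888) = -1.027504.
D < 0, so the roots are the complex-conjugate pair z = (-b +/- i sqrt(-D)) / (2a) = 0.9446 +/- 0.702i.
For a conjugate pair |z|^2 = z * conj(z) = (product of roots) = c/a = 1/(0.722) = 1.385042, so |z| = sqrt(1.385042) = 1.1769 for both roots.
Moduli of all roots: 1.1769, 1.1769.
All moduli strictly greater than 1? Yes.
Verdict: Stationary.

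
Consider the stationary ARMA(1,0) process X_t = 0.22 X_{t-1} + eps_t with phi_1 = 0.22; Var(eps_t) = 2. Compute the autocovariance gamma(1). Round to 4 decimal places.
\gamma(1) = 0.4624

Multiply the model equation by X_{t-k} and take expectations. With theta_0 = psi_0 = 1 and psi_j the MA(infinity) weights, this gives
  gamma(k) - sum_i phi_i gamma(k-i) = c_k,
  c_k = sigma^2 * sum_{j=k..q} theta_j psi_{j-k}   (c_k = 0 for k > q),
using gamma(-m) = gamma(m).
Pure AR (q = 0): c_0 = sigma^2 = 2, c_k = 0 for k >= 1.
Equations for k = 0 and k = 1 (AR order 1):
  gamma(0) = phi_1 gamma(1) + c_0
  gamma(1) = phi_1 gamma(0) + c_1
Substituting the second into the first: gamma(0) (1 - phi_1^2) = c_0 + phi_1 c_1, so
  gamma(0) = c_0 / (1 - phi_1^2) = 2 / (1 - (0.22)^2) = 2 / 0.9516 = 2.101723.
  gamma(1) = phi_1 gamma(0) = (0.22)(2.101723) = 0.462379.
Therefore gamma(1) = 0.4624 (to 4 decimal places).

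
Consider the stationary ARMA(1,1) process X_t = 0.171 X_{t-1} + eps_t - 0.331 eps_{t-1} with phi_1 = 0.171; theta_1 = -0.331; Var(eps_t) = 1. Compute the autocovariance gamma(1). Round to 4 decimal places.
\gamma(1) = -0.1555

Multiply the model equation by X_{t-k} and take expectations. With theta_0 = psi_0 = 1 and psi_j the MA(infinity) weights, this gives
  gamma(k) - sum_i phi_i gamma(k-i) = c_k,
  c_k = sigma^2 * sum_{j=k..q} theta_j psi_{j-k}   (c_k = 0 for k > q),
using gamma(-m) = gamma(m).
psi-weights needed (psi_j = theta_j + sum_i phi_i psi_{j-i}):
  psi_1 = theta_1 + phi_1 = -0.331 + (0.171) = -0.16
Right-hand sides:
  c_0 = sigma^2 (1 + theta_1 psi_1) = 1 * (1 + (-0.331)(-0.16)) = 1 * 1.05296 = 1.05296
  c_1 = sigma^2 theta_1 = 1 * (-0.331) = -0.331
  c_2 = 0
Equations for k = 0 and k = 1 (AR order 1):
  gamma(0) = phi_1 gamma(1) + c_0
  gamma(1) = phi_1 gamma(0) + c_1
Substituting the second into the first: gamma(0) (1 - phi_1^2) = c_0 + phi_1 c_1, so
  gamma(0) = (c_0 + phi_1 c_1) / (1 - phi_1^2) = (1.05296 + (0.171)(-0.331)) / (1 - (0.171)^2) = 0.996359 / 0.970759 = 1.026371.
  gamma(1) = phi_1 gamma(0) + c_1 = (0.171)(1.026371) + (-0.331) = -0.155491.
Therefore gamma(1) = -0.1555 (to 4 decimal places).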